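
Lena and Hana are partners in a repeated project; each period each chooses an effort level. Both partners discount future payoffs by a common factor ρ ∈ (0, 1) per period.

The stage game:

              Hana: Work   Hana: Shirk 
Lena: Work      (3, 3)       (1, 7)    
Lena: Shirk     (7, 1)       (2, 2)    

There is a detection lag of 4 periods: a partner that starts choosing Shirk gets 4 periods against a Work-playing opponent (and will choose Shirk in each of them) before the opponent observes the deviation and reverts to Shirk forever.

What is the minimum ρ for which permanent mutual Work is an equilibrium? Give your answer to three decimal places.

0.946

Deviating for the 4 undetected periods gains 7−3 = 4 per period over cooperation, then loses 3−2 = 1 per period forever once punishment starts.
Gain: 4(1 + ρ + … + ρ^3); loss: 1·ρ^4/(1−ρ).
No profitable deviation ⇔ 4(1−ρ^4) ≤ 1·ρ^4, i.e. ρ^4 ≥ 4/(4+1) = 4/5.
Hence ρ ≥ (4/5)^(1/4) ≈ 0.946.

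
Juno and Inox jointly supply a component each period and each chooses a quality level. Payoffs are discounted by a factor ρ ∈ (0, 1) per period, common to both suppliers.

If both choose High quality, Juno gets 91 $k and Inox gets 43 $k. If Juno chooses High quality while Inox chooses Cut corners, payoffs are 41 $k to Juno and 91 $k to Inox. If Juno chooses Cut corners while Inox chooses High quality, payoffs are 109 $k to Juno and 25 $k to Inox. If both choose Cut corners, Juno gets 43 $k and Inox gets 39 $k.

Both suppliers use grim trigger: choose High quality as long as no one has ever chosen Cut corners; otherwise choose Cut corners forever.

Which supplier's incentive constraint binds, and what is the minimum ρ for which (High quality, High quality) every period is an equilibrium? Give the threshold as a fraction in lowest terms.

Juno's threshold: (109−91)/(109−43) = 3/11.
Inox's threshold: (91−43)/(91−39) = 12/13.
3/11 < 12/13, so Inox binds and ρ* = 12/13.

Inox; ρ ≥ 12/13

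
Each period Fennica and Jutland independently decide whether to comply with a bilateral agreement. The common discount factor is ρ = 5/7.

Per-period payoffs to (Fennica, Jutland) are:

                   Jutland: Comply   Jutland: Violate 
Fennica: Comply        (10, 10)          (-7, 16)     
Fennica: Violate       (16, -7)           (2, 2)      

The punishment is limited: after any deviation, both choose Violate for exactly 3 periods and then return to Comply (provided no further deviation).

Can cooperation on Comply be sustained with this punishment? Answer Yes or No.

Yes

A one-shot deviation gives 16 now, then 2 for 3 periods, then back to 10.
Gain from deviating: (16−10) today; loss: (10−2) in each of the next 3 periods.
No-deviation condition: (10−2)(ρ+…+ρ^3) ≥ 16−10, i.e. ρ+…+ρ^3 ≥ 3/4.
At ρ = 5/7: ρ+…+ρ^3 = 1.5889 ≥ 0.7500.
So cooperation is sustainable.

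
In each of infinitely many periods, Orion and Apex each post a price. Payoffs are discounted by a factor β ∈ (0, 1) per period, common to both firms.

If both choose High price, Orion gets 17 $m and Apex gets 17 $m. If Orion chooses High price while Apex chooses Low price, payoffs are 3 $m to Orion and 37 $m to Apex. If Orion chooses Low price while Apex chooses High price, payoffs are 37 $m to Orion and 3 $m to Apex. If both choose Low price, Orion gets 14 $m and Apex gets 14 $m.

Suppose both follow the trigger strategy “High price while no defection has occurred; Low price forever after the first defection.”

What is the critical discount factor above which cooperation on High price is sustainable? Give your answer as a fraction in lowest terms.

20/23

17/(1−β) ≥ 37 + 14β/(1−β)
17 ≥ 37 − 23β
β ≥ 20/23.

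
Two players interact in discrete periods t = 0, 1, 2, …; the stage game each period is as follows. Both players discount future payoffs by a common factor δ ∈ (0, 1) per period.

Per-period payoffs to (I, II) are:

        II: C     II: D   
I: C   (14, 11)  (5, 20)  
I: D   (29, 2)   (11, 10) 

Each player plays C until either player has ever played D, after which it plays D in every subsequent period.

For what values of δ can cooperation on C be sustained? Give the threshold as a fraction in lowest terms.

For I: deviation gain 29−14 = 15, per-period punishment loss 14−11 = 3. IC gives δ ≥ 15/18 = 5/6.
For II: gain 9, loss 1 per period, so δ ≥ 9/10.
The tighter constraint is II's, so cooperation needs δ ≥ 9/10.

9/10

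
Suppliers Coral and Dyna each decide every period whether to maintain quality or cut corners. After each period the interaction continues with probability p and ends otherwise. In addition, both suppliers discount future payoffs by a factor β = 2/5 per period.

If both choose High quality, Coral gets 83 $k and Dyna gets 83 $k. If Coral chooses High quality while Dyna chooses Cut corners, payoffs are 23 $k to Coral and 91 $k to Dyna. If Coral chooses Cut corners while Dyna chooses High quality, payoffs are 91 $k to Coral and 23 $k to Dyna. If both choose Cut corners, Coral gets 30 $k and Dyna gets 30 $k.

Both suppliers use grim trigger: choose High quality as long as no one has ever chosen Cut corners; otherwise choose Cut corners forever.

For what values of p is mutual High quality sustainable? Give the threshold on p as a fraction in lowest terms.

Expected continuation weight on next period's payoff is β·p = 2/5·p, which plays the role of the discount factor.
Cooperation requires 2/5·p ≥ (91−83)/(91−30) = 8/61, hence p ≥ 20/61.

20/61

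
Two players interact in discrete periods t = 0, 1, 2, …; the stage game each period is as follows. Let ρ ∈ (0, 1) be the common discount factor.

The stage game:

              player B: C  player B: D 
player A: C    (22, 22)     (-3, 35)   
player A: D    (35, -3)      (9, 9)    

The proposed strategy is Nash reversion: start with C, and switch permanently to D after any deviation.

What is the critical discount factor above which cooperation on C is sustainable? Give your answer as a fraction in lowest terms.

1/2

Under grim trigger the critical discount factor is (T−C)/(T−P) with T = 35, C = 22, P = 9.
ρ* = (35−22)/(35−9) = 13/26 = 1/2.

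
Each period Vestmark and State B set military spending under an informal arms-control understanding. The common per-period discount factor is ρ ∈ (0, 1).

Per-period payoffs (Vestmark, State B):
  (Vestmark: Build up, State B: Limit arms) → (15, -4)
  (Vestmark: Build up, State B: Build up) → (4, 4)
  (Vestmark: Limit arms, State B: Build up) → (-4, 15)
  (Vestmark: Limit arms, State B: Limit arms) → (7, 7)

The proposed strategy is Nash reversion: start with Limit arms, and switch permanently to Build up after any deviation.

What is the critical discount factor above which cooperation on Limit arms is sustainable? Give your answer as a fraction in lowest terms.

Cooperation forever yields 7 each period: 7/(1−ρ).
Deviating yields 15 once, then 4 forever: 15 + 4ρ/(1−ρ).
No profitable deviation requires 7/(1−ρ) ≥ 15 + 4ρ/(1−ρ).
Multiplying by (1−ρ): 7 ≥ 15(1−ρ) + 4ρ = 15 − 11ρ.
So 11ρ ≥ 8, i.e. ρ ≥ 8/11.

8/11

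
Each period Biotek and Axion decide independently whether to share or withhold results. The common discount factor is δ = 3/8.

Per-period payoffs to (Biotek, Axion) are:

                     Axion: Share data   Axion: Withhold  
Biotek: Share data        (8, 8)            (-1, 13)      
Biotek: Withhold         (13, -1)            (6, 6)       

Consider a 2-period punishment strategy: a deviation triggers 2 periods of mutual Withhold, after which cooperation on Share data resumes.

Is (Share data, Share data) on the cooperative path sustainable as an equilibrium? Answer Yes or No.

A one-shot deviation gives 13 now, then 6 for 2 periods, then back to 8.
Gain from deviating: (13−8) today; loss: (8−6) in each of the next 2 periods.
No-deviation condition: (8−6)(δ+…+δ^2) ≥ 13−8, i.e. δ+…+δ^2 ≥ 5/2.
At δ = 3/8: δ+…+δ^2 = 0.5156 < 2.5000.
So cooperation is not sustainable.

No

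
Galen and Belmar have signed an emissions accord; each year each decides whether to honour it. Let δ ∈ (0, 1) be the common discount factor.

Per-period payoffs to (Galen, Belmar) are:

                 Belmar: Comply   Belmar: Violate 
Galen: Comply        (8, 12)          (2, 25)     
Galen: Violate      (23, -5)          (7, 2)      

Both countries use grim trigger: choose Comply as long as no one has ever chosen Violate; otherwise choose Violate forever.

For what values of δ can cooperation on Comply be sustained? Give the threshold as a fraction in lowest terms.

15/16

Galen: cooperation gives 8 each period; deviation gives 23 once then 7 forever.
  8/(1−δ) ≥ 23 + 7δ/(1−δ) ⇒ δ ≥ 15/16.
Belmar: cooperation gives 12 each period; deviation gives 25 once then 2 forever.
  δ ≥ 13/23.
Both must hold, so the binding constraint is Galen's: δ ≥ 15/16.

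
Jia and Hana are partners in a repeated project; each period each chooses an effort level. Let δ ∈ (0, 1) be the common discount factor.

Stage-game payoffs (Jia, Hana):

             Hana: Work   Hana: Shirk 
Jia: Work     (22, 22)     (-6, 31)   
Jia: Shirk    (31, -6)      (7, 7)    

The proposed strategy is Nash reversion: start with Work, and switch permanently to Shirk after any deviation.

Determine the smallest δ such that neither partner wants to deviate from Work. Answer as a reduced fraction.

3/8

22/(1−δ) ≥ 31 + 7δ/(1−δ)
22 ≥ 31 − 24δ
δ ≥ 9/24 = 3/8.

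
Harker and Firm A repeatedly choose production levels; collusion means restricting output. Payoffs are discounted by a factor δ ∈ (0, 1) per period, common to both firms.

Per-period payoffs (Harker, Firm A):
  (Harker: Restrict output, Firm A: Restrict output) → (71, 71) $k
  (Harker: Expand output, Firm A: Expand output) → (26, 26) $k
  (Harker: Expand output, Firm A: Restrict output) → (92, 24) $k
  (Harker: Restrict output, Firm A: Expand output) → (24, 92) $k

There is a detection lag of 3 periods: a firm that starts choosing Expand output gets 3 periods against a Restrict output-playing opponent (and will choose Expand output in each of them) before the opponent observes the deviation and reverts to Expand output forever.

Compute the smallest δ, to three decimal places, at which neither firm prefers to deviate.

The best deviation is to choose Expand output for all 3 undetected periods, earning 92 each, then 26 forever once detected.
Deviation value: 92(1−δ^3)/(1−δ) + 26δ^3/(1−δ); cooperation value: 71/(1−δ).
IC: 71 ≥ 92(1−δ^3) + 26δ^3 = 92 − 66δ^3.
So δ^3 ≥ 21/66 = 7/22, giving δ ≥ (7/22)^(1/3) ≈ 0.683.

0.683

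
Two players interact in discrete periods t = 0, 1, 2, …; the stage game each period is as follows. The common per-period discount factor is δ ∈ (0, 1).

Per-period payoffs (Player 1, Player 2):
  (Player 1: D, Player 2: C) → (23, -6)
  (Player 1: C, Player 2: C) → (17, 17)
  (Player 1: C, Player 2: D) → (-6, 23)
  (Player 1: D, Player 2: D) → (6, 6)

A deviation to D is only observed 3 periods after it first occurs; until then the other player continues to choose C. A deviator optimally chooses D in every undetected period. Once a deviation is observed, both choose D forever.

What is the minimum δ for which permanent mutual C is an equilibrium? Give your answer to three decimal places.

A deviator earns 23 for 3 periods, then 6 forever; cooperating earns 17 forever. Multiplying the IC by (1−δ):
17 ≥ 23(1−δ^3) + 6δ^3, so 17·δ^3 ≥ 6 and δ^3 ≥ 6/17.
δ ≥ (6/17)^(1/3) ≈ 0.707.

0.707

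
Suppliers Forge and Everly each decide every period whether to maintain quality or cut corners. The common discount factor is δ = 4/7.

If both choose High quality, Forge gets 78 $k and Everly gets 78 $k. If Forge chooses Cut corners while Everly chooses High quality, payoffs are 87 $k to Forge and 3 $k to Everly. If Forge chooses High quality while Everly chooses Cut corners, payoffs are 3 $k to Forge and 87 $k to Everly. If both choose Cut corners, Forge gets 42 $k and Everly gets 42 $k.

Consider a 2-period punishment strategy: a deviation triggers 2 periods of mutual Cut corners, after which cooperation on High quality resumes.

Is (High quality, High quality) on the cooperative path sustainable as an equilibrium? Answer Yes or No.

Yes

Comparing payoff streams over the 3 periods until play realigns: cooperate → 78(1+δ+…+δ^2); deviate → 87 + 42(δ+…+δ^2).
Cooperation is sustained iff (78−42)(δ+…+δ^2) ≥ 87−78.
δ+…+δ^2 = 4/7·(1−(4/7)^2)/(1−4/7) = 0.8980, and (87−78)/(78−42) = 0.2500.
0.8980 ≥ 0.2500, so cooperation is sustainable.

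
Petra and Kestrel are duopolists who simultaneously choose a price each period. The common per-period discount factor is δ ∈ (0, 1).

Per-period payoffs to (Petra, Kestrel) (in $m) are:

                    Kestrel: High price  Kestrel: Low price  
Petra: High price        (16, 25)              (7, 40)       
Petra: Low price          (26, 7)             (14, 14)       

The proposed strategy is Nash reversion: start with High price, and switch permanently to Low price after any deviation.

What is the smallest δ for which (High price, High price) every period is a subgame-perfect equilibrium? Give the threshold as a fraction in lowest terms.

5/6

Petra's threshold: (26−16)/(26−14) = 5/6.
Kestrel's threshold: (40−25)/(40−14) = 15/26.
5/6 > 15/26, so Petra binds and δ* = 5/6.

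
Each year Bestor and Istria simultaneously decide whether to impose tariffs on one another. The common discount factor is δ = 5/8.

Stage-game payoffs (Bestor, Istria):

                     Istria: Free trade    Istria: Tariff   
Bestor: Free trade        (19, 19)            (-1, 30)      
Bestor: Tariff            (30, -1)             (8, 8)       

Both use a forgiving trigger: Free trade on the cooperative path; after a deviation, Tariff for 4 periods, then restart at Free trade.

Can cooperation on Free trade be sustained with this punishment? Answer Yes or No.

Yes

IC: δ+…+δ^4 ≥ (30−19)/(19−8) = 1.
At δ = 5/8: partial sum = 1.4124 ≥ 1.0000. Cooperation sustainable.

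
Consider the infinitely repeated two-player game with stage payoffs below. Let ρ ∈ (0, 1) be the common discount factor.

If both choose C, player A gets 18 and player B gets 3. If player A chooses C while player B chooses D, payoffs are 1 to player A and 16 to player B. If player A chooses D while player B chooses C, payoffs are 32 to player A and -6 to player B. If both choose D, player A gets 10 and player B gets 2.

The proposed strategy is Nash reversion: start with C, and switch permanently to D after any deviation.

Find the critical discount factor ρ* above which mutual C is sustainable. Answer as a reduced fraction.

For player A: deviation gain 32−18 = 14, per-period punishment loss 18−10 = 8. IC gives ρ ≥ 14/22 = 7/11.
For player B: gain 13, loss 1 per period, so ρ ≥ 13/14.
The tighter constraint is player B's, so cooperation needs ρ ≥ 13/14.

13/14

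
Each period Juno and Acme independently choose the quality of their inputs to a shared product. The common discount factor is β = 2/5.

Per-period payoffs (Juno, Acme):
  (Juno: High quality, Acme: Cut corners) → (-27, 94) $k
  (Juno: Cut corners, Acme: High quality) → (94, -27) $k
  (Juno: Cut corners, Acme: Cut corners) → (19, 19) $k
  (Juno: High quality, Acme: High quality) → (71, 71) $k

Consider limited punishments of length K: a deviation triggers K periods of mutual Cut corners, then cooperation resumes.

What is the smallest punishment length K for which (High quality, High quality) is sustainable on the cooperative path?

2

No profitable deviation requires (71−19)(β+…+β^K) ≥ 94−71, i.e. β+…+β^K ≥ 23/52 ≈ 0.4423.
With β = 2/5, the partial sums are K=1: 0.4000, K=2: 0.5600.
K = 2 is the first length at which the sum reaches 0.4423.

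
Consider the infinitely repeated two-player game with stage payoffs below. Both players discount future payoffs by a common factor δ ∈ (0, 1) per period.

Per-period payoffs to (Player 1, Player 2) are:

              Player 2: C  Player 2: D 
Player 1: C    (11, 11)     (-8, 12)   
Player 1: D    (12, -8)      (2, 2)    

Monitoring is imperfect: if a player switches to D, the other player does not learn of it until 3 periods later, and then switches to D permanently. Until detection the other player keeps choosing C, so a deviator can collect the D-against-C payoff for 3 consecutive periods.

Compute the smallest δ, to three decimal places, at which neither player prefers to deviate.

Deviating for the 3 undetected periods gains 12−11 = 1 per period over cooperation, then loses 11−2 = 9 per period forever once punishment starts.
Gain: 1(1 + δ + … + δ^2); loss: 9·δ^3/(1−δ).
No profitable deviation ⇔ 1(1−δ^3) ≤ 9·δ^3, i.e. δ^3 ≥ 1/(1+9) = 1/10.
Hence δ ≥ (1/10)^(1/3) ≈ 0.464.

0.464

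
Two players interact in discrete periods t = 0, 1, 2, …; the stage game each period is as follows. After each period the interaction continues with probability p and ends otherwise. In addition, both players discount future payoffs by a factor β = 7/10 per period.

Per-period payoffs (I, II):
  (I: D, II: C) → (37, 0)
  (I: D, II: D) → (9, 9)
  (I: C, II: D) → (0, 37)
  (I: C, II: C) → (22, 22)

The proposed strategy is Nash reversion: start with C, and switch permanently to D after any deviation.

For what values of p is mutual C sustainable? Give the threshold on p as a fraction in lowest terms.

75/98

Expected continuation weight on next period's payoff is β·p = 7/10·p, which plays the role of the discount factor.
Cooperation requires 7/10·p ≥ (37−22)/(37−9) = 15/28, hence p ≥ 75/98.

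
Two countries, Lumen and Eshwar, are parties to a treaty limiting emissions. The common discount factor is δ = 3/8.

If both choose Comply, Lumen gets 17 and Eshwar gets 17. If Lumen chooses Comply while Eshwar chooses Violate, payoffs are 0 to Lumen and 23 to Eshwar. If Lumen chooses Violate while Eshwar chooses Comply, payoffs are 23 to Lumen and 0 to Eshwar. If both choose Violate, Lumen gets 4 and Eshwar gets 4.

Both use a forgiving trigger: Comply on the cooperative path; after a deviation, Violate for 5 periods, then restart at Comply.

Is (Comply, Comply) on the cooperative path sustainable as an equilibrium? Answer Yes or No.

A one-shot deviation gives 23 now, then 4 for 5 periods, then back to 17.
Gain from deviating: (23−17) today; loss: (17−4) in each of the next 5 periods.
No-deviation condition: (17−4)(δ+…+δ^5) ≥ 23−17, i.e. δ+…+δ^5 ≥ 6/13.
At δ = 3/8: δ+…+δ^5 = 0.5956 ≥ 0.4615.
So cooperation is sustainable.

Yes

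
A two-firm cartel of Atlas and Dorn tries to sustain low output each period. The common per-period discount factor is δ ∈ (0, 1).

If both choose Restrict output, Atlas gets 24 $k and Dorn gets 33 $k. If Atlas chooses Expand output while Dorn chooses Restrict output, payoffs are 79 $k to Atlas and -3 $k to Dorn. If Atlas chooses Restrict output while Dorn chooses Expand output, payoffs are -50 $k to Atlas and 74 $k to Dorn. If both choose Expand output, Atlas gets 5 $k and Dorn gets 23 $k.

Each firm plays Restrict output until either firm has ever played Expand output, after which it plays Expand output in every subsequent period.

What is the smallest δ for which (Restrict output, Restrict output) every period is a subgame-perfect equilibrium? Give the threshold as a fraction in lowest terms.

Atlas: cooperation gives 24 each period; deviation gives 79 once then 5 forever.
  24/(1−δ) ≥ 79 + 5δ/(1−δ) ⇒ δ ≥ 55/74.
Dorn: cooperation gives 33 each period; deviation gives 74 once then 23 forever.
  δ ≥ 41/51.
Both must hold, so the binding constraint is Dorn's: δ ≥ 41/51.

41/51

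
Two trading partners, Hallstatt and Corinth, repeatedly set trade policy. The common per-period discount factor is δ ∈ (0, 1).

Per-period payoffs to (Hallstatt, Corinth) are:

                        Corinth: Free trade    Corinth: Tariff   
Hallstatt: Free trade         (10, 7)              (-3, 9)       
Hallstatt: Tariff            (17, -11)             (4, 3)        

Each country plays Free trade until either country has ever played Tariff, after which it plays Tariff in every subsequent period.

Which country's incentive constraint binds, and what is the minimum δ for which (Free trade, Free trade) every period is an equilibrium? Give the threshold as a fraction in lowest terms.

For Hallstatt: deviation gain 17−10 = 7, per-period punishment loss 10−4 = 6. IC gives δ ≥ 7/13.
For Corinth: gain 2, loss 4 per period, so δ ≥ 2/6 = 1/3.
The tighter constraint is Hallstatt's, so cooperation needs δ ≥ 7/13.

Hallstatt; δ ≥ 7/13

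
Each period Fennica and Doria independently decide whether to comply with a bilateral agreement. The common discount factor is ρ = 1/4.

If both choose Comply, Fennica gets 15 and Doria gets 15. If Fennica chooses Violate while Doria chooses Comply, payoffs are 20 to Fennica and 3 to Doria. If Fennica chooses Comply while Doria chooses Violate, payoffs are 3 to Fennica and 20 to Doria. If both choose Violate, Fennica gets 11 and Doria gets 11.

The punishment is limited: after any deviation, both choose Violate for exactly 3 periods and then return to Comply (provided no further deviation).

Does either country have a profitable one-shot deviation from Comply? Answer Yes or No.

Yes

A one-shot deviation gives 20 now, then 11 for 3 periods, then back to 15.
Gain from deviating: (20−15) today; loss: (15−11) in each of the next 3 periods.
No-deviation condition: (15−11)(ρ+…+ρ^3) ≥ 20−15, i.e. ρ+…+ρ^3 ≥ 5/4.
At ρ = 1/4: ρ+…+ρ^3 = 0.3281 < 1.2500.
So cooperation is not sustainable.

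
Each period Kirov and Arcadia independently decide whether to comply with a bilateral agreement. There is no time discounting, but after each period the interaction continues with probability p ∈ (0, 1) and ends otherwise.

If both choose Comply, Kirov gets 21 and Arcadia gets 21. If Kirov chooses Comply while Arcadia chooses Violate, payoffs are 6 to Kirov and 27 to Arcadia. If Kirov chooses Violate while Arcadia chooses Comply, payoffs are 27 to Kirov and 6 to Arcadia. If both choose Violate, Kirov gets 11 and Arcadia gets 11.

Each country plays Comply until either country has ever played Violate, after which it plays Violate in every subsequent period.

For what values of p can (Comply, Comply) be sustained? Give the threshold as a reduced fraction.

Expected cooperation value is 21 + p·21 + p²·21 + … = 21/(1−p); deviation gives 27 + p·11/(1−p).
21 ≥ 27(1−p) + 11p ⇒ 16p ≥ 6 ⇒ p ≥ 6/16 = 3/8.

3/8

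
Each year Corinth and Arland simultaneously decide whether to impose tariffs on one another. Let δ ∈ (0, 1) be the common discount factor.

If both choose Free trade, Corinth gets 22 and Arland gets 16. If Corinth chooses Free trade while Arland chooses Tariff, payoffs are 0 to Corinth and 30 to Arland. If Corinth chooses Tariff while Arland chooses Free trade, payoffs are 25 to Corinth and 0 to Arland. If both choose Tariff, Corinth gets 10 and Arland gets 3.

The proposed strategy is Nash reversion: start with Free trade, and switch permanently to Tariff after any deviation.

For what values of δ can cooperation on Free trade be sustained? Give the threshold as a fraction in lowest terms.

For Corinth: deviation gain 25−22 = 3, per-period punishment loss 22−10 = 12. IC gives δ ≥ 3/15 = 1/5.
For Arland: gain 14, loss 13 per period, so δ ≥ 14/27.
The tighter constraint is Arland's, so cooperation needs δ ≥ 14/27.

14/27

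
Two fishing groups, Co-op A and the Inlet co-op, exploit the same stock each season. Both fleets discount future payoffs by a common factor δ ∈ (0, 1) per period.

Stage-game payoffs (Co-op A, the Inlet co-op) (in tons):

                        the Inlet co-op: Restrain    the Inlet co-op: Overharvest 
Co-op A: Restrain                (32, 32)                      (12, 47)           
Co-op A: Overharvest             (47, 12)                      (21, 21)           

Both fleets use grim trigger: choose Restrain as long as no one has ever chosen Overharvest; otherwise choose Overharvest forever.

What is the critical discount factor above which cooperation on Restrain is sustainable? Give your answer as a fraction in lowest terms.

Under grim trigger the critical discount factor is (T−C)/(T−P) with T = 47, C = 32, P = 21.
δ* = (47−32)/(47−21) = 15/26.

15/26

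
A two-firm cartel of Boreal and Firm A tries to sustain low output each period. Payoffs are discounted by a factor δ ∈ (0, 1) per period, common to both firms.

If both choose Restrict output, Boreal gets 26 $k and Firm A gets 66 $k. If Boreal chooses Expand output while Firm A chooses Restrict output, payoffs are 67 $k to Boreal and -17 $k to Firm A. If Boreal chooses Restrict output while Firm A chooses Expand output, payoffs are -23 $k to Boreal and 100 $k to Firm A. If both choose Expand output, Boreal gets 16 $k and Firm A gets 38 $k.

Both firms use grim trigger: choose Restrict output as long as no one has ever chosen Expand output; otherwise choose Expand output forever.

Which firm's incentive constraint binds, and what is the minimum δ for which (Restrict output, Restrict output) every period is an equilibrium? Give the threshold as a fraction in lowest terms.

Boreal; δ ≥ 41/51

Boreal's threshold: (67−26)/(67−16) = 41/51.
Firm A's threshold: (100−66)/(100−38) = 17/31.
41/51 > 17/31, so Boreal binds and δ* = 41/51.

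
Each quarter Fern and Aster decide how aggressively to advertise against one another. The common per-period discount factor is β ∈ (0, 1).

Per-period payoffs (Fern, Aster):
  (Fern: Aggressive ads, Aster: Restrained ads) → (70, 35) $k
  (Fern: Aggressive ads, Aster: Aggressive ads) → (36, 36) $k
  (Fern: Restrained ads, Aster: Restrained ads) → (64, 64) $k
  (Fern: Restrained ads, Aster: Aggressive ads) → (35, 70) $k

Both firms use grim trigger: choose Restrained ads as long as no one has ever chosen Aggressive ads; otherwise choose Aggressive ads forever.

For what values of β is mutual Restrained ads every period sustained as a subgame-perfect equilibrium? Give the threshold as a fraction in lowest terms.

Cooperation forever yields 64 each period: 64/(1−β).
Deviating yields 70 once, then 36 forever: 70 + 36β/(1−β).
No profitable deviation requires 64/(1−β) ≥ 70 + 36β/(1−β).
Multiplying by (1−β): 64 ≥ 70(1−β) + 36β = 70 − 34β.
So 34β ≥ 6, i.e. β ≥ 6/34 = 3/17.

3/17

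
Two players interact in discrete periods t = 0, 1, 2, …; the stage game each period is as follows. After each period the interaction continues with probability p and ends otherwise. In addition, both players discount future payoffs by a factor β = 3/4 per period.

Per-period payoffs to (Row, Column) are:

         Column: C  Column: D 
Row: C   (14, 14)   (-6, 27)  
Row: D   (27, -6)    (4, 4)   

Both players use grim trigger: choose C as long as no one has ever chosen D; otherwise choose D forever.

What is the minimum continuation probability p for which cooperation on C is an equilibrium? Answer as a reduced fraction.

Expected continuation weight on next period's payoff is β·p = 3/4·p, which plays the role of the discount factor.
Cooperation requires 3/4·p ≥ (27−14)/(27−4) = 13/23, hence p ≥ 52/69.

52/69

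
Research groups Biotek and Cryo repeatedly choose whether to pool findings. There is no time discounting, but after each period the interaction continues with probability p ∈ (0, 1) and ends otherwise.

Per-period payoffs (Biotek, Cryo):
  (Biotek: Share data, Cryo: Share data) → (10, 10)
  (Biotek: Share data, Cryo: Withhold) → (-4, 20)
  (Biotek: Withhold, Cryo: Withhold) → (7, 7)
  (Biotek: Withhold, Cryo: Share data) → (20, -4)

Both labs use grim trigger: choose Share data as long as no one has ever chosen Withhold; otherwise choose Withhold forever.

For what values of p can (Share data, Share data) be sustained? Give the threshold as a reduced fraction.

10/13

With no time discounting, the continuation probability p plays the role of the discount factor.
Grim-trigger IC: 10/(1−p) ≥ 20 + 7p/(1−p) ⇒ p ≥ (20−10)/(20−7) = 10/13.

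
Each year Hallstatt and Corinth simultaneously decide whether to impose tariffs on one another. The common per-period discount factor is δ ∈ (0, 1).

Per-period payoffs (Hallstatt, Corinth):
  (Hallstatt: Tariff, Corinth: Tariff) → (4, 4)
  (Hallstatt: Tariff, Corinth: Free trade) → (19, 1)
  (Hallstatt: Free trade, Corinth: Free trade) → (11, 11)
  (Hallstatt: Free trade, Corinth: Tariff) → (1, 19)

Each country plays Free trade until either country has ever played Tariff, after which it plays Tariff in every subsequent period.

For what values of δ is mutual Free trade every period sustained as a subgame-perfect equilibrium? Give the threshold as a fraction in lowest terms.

Cooperation forever yields 11 each period: 11/(1−δ).
Deviating yields 19 once, then 4 forever: 19 + 4δ/(1−δ).
No profitable deviation requires 11/(1−δ) ≥ 19 + 4δ/(1−δ).
Multiplying by (1−δ): 11 ≥ 19(1−δ) + 4δ = 19 − 15δ.
So 15δ ≥ 8, i.e. δ ≥ 8/15.

8/15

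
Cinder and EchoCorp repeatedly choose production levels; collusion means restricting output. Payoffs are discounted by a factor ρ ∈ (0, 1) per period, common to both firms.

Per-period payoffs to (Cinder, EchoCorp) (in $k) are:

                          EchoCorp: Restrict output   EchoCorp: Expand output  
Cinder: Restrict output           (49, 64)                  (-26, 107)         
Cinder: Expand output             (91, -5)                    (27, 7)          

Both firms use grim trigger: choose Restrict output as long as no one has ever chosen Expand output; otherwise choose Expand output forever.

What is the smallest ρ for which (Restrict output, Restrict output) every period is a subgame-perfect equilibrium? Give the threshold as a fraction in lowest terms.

For Cinder: deviation gain 91−49 = 42, per-period punishment loss 49−27 = 22. IC gives ρ ≥ 42/64 = 21/32.
For EchoCorp: gain 43, loss 57 per period, so ρ ≥ 43/100.
The tighter constraint is Cinder's, so cooperation needs ρ ≥ 21/32.

21/32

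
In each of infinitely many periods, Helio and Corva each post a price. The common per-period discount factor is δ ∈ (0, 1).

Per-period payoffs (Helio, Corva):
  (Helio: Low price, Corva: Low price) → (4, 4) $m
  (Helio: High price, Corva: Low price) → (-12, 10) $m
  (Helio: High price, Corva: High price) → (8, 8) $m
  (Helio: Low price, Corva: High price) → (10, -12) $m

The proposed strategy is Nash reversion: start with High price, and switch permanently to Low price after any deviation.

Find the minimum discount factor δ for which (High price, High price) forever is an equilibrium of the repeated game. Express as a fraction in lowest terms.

8/(1−δ) ≥ 10 + 4δ/(1−δ)
8 ≥ 10 − 6δ
δ ≥ 2/6 = 1/3.

1/3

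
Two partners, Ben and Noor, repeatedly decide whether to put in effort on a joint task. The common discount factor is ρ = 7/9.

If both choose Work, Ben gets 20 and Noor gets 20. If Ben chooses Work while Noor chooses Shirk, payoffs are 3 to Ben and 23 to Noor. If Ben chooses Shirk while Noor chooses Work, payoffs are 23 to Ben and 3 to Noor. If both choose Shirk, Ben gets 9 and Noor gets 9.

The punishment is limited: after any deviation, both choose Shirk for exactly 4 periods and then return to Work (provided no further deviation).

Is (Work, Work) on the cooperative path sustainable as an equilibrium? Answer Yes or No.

Comparing payoff streams over the 5 periods until play realigns: cooperate → 20(1+ρ+…+ρ^4); deviate → 23 + 9(ρ+…+ρ^4).
Cooperation is sustained iff (20−9)(ρ+…+ρ^4) ≥ 23−20.
ρ+…+ρ^4 = 7/9·(1−(7/9)^4)/(1−7/9) = 2.2192, and (23−20)/(20−9) = 0.2727.
2.2192 ≥ 0.2727, so cooperation is sustainable.

Yes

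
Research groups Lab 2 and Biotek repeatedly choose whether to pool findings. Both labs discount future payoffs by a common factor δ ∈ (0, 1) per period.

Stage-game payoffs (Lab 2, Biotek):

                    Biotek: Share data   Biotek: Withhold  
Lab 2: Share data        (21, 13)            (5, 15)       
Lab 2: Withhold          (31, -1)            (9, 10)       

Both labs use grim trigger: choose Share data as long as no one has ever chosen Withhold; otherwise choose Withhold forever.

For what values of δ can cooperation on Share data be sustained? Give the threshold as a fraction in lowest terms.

For Lab 2: deviation gain 31−21 = 10, per-period punishment loss 21−9 = 12. IC gives δ ≥ 10/22 = 5/11.
For Biotek: gain 2, loss 3 per period, so δ ≥ 2/5.
The tighter constraint is Lab 2's, so cooperation needs δ ≥ 5/11.

5/11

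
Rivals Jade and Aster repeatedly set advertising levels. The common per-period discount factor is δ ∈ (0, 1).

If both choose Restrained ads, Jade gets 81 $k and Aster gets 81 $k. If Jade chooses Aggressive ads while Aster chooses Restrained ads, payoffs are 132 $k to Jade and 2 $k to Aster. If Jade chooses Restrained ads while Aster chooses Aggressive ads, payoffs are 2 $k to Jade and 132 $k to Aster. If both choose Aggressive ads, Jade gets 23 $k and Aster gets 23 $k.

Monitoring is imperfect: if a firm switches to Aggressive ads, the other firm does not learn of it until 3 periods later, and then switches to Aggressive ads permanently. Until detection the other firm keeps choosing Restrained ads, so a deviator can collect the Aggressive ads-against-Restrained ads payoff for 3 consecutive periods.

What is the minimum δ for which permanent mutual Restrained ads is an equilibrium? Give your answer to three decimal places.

A deviator earns 132 for 3 periods, then 23 forever; cooperating earns 81 forever. Multiplying the IC by (1−δ):
81 ≥ 132(1−δ^3) + 23δ^3, so 109·δ^3 ≥ 51 and δ^3 ≥ 51/109.
δ ≥ (51/109)^(1/3) ≈ 0.776.

0.776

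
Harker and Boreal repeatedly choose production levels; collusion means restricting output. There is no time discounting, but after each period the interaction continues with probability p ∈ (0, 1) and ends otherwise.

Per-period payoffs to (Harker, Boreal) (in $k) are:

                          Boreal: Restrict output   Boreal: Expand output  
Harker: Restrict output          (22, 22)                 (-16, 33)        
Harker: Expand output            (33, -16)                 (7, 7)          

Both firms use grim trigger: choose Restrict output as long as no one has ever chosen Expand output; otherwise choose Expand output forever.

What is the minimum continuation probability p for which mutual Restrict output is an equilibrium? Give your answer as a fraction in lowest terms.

11/26

Expected cooperation value is 22 + p·22 + p²·22 + … = 22/(1−p); deviation gives 33 + p·7/(1−p).
22 ≥ 33(1−p) + 7p ⇒ 26p ≥ 11 ⇒ p ≥ 11/26.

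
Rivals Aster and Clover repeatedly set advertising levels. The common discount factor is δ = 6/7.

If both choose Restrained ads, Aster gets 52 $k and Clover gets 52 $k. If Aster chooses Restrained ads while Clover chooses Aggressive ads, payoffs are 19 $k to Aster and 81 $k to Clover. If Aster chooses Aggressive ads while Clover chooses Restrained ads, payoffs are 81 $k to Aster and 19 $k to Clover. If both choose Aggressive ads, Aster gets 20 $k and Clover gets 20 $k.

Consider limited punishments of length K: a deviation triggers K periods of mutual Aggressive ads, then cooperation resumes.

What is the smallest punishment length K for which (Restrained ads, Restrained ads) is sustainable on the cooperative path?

IC: δ(1−δ^K)/(1−δ) ≥ (81−52)/(52−20) = 29/32.
With δ = 6/7: need 1 − δ^K ≥ 29/32·(1−6/7)/(6/7), i.e. δ^K ≤ 0.8490.
Since (6/7)^1 = 0.8571 and (6/7)^2 = 0.7347, the smallest such K is 2.

2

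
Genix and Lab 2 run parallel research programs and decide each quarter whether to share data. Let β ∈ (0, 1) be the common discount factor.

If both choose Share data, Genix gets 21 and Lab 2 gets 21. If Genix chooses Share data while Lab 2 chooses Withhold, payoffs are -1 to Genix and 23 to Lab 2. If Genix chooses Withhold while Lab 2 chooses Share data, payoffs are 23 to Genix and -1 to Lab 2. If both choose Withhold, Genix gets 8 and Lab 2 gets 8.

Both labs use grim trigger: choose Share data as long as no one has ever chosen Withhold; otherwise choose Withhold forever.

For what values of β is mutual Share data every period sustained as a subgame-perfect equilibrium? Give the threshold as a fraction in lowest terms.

One-period gain from deviating is 23 − 21 = 2. The loss is 21 − 8 = 13 in every subsequent period, with present value 13·β/(1−β).
Deviation is unprofitable when 13·β/(1−β) ≥ 2, i.e. β/(1−β) ≥ 2/13.
Equivalently β ≥ 2/(2+13) = 2/15.

2/15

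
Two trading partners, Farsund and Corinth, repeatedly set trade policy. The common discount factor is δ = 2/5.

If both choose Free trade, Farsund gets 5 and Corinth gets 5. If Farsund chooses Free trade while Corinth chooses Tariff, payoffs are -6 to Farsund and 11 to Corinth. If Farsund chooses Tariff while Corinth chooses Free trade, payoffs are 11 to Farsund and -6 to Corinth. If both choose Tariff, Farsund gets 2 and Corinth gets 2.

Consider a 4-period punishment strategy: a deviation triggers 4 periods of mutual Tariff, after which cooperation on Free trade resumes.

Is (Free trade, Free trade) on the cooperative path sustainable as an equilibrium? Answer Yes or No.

No

IC: δ+…+δ^4 ≥ (11−5)/(5−2) = 2.
At δ = 2/5: partial sum = 0.6496 < 2.0000. Cooperation not sustainable.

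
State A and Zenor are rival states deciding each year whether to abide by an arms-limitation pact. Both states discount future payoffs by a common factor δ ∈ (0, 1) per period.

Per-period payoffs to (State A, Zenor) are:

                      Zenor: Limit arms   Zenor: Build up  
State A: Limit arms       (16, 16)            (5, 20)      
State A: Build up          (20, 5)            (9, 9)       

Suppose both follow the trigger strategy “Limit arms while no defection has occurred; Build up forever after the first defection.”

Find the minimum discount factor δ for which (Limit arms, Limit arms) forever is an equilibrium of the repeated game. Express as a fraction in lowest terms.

4/11

Cooperation forever yields 16 each period: 16/(1−δ).
Deviating yields 20 once, then 9 forever: 20 + 9δ/(1−δ).
No profitable deviation requires 16/(1−δ) ≥ 20 + 9δ/(1−δ).
Multiplying by (1−δ): 16 ≥ 20(1−δ) + 9δ = 20 − 11δ.
So 11δ ≥ 4, i.e. δ ≥ 4/11.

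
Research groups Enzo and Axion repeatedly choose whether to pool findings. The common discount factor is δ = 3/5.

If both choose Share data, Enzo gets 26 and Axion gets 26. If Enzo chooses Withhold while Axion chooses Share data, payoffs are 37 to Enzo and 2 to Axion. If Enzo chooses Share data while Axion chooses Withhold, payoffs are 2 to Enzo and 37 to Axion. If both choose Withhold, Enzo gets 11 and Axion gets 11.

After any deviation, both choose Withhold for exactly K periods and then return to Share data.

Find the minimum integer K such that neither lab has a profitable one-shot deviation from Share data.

No profitable deviation requires (26−11)(δ+…+δ^K) ≥ 37−26, i.e. δ+…+δ^K ≥ 11/15 ≈ 0.7333.
With δ = 3/5, the partial sums are K=1: 0.6000, K=2: 0.9600.
K = 2 is the first length at which the sum reaches 0.7333.

2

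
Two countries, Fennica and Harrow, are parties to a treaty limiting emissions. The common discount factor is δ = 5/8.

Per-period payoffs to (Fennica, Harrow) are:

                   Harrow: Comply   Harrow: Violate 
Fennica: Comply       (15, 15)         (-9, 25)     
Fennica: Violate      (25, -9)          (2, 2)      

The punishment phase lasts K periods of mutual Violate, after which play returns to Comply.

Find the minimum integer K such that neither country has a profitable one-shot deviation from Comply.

2

No profitable deviation requires (15−2)(δ+…+δ^K) ≥ 25−15, i.e. δ+…+δ^K ≥ 10/13 ≈ 0.7692.
With δ = 5/8, the partial sums are K=1: 0.6250, K=2: 1.0156.
K = 2 is the first length at which the sum reaches 0.7692.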